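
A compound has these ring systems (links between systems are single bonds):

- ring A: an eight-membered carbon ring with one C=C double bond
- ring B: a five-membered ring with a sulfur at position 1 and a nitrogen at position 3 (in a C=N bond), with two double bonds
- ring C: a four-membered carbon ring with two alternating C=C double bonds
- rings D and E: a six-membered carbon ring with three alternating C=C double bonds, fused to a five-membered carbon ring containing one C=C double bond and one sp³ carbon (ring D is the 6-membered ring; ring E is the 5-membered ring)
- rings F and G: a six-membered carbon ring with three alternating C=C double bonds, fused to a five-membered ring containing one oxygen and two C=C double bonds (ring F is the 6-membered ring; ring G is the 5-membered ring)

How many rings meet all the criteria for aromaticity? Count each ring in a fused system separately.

Ring A has six sp³ carbons, so it is not fully conjugated — not aromatic (cyclooctene).
Ring B is fully conjugated (every ring atom contributes a p orbital); 2 ring double bonds (4 π electrons) plus a heteroatom lone pair (2) give 6 π electrons. Since 6 = 4n+2 (n=1), ring B is aromatic (thiazole).
Ring C has only sp² ring atoms; a planar conformation would have a fully conjugated π system of 4 electrons. But 4 = 4(1), which is 4n not 4n+2, so ring C is not aromatic (cyclobutadiene) — cyclobutadiene is antiaromatic and distorts to a rectangle.
Ring D is planar and fully conjugated; 3 ring double bonds give 6 π electrons. Since 6 = 4n+2 (n=1), ring D is aromatic (benzene ring).
Ring E has one sp³ carbon, so it is not fully conjugated — not aromatic (cyclopentene ring).
Rings F and G form a fused bicyclic system (with one oxygen) with 9 sp² atoms and 10 π electrons from ring double bonds plus a heteroatom lone pair. 10 = 4(2)+2, so the system is aromatic and both rings count as aromatic (benzofuran).
Aromatic: B, D, F, G. Total: 4.

4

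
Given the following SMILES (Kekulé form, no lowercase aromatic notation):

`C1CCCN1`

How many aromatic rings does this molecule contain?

The SMILES encodes a five-membered saturated ring of four carbons and one N–H nitrogen.
The 5-membered ring with one N–H has only sp³ atoms, so it is not fully conjugated — not aromatic (pyrrolidine).

0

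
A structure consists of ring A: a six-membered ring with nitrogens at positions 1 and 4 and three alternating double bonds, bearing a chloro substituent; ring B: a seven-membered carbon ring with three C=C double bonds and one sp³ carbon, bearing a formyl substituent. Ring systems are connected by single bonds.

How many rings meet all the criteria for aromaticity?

Ring A has a continuous p-orbital overlap around the ring; 3 ring double bonds give 6 π electrons. 6 = 4(1)+2, so ring A is aromatic (pyrazine).
Ring B has one sp³ carbon, so it is not fully conjugated — not aromatic (cycloheptatriene).
Aromatic: A. Total: 1.

1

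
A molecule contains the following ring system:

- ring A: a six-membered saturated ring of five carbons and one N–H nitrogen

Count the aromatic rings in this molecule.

Ring A has only sp³ atoms, so it is not fully conjugated — not aromatic (piperidine).

0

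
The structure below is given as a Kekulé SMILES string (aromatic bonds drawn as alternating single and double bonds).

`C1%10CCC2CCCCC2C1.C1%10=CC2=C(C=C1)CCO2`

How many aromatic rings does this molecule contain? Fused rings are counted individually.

1

The SMILES encodes two fused six-membered saturated carbon rings; a six-membered carbon ring with three alternating C=C double bonds, fused to a five-membered ring containing one oxygen and two sp³ carbons.
The 6-membered ring has only sp³ atoms, so it is not fully conjugated — not aromatic (cyclohexane ring).
The second 6-membered ring has only sp³ atoms, so it is not fully conjugated — not aromatic (cyclohexane ring).
The third 6-membered ring is fully conjugated (every ring atom contributes a p orbital); 3 ring double bonds give 6 π electrons. 6 = 4(1)+2, so it is aromatic (benzene ring).
The 5-membered ring with one oxygen has two sp³ carbons, so it is not fully conjugated — not aromatic (oxolane ring).
1 of the 4 rings is aromatic. Total: 1.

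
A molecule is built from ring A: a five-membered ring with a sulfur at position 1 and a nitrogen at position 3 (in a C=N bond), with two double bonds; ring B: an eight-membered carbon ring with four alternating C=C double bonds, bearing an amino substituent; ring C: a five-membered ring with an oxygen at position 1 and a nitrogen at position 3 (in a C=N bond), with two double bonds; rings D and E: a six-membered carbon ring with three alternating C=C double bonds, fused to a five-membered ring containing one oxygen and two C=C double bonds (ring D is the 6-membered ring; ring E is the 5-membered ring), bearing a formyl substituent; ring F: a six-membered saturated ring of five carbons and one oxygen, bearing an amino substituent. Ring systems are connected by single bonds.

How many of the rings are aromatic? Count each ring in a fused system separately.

Ring A has a continuous p-orbital overlap around the ring; 2 ring double bonds (4 π electrons) plus a heteroatom lone pair (2) give 6 π electrons. 6 = 4(1)+2, so ring A is aromatic (thiazole).
Ring B has only sp² ring atoms; a planar conformation would have a fully conjugated π system of 8 electrons. But 8 = 4(2), which is 4n not 4n+2, so ring B is not aromatic (cyclooctatetraene) — cyclooctatetraene distorts into a non-planar tub to avoid antiaromaticity.
Ring C is fully conjugated (every ring atom contributes a p orbital); 2 ring double bonds (4 π electrons) plus a heteroatom lone pair (2) give 6 π electrons. That satisfies 4n+2 with n=1, so ring C is aromatic (oxazole).
Rings D and E form a fused bicyclic system (with one oxygen) with 9 sp² atoms and 10 π electrons from ring double bonds plus a heteroatom lone pair. 10 = 4(2)+2, so the system is aromatic and both rings count as aromatic (benzofuran).
Ring F has only sp³ atoms, so it is not fully conjugated — not aromatic (tetrahydropyran).
Aromatic: A, C, D, E. Total: 4.

4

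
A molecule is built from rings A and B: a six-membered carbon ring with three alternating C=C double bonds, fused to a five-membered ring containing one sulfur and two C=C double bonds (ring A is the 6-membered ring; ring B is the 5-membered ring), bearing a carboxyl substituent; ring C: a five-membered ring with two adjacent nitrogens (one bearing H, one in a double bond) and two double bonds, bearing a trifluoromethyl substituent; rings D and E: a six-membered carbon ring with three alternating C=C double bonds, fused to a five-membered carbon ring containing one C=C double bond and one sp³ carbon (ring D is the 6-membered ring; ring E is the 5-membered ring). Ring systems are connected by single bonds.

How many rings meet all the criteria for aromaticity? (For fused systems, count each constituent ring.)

Rings A and B form a fused bicyclic system (with one sulfur) with 9 sp² atoms and 10 π electrons from ring double bonds plus a heteroatom lone pair. 10 = 4(2)+2, so the system is aromatic and both rings count as aromatic (benzothiophene).
Ring C has a continuous p-orbital overlap around the ring; 2 ring double bonds (4 π electrons) plus a heteroatom lone pair (2) give 6 π electrons. Since 6 = 4n+2 (n=1), ring C is aromatic (pyrazole).
Ring D has a continuous p-orbital overlap around the ring; 3 ring double bonds give 6 π electrons. 6 = 4(1)+2, so ring D is aromatic (benzene ring).
Ring E has one sp³ carbon, so it is not fully conjugated — not aromatic (cyclopentene ring).
Aromatic: A, B, C, D. Total: 4.

4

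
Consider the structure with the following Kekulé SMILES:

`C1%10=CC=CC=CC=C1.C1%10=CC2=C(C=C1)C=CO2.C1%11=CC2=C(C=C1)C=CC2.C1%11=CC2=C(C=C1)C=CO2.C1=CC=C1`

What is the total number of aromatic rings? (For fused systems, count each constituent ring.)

The SMILES encodes an eight-membered carbon ring with four alternating C=C double bonds; a six-membered carbon ring with three alternating C=C double bonds, fused to a five-membered ring containing one oxygen and two C=C double bonds; a six-membered carbon ring with three alternating C=C double bonds, fused to a five-membered carbon ring containing one C=C double bond and one sp³ carbon; a six-membered carbon ring with three alternating C=C double bonds, fused to a five-membered ring containing one oxygen and two C=C double bonds; a four-membered carbon ring with two alternating C=C double bonds.
The 8-membered ring has only sp² ring atoms; a planar conformation would have a fully conjugated π system of 8 electrons. But 8 = 4(2), which is 4n not 4n+2, so it is not aromatic (cyclooctatetraene) — cyclooctatetraene distorts into a non-planar tub to avoid antiaromaticity.
The fused 6/5-membered bicyclic (with one oxygen) is a single π system with 9 sp² atoms and 10 π electrons from ring double bonds plus a heteroatom lone pair. 10 = 4(2)+2, so the system is aromatic and both rings count as aromatic (benzofuran).
The 6-membered ring is fully conjugated (every ring atom contributes a p orbital); 3 ring double bonds give 6 π electrons. That satisfies 4n+2 with n=1, so it is aromatic (benzene ring).
The 5-membered ring has one sp³ carbon, so it is not fully conjugated — not aromatic (cyclopentene ring).
The fused 6/5-membered bicyclic (with one oxygen) is a single π system with 9 sp² atoms and 10 π electrons from ring double bonds plus a heteroatom lone pair. 10 = 4(2)+2, so the system is aromatic and both rings count as aromatic (benzofuran).
The 4-membered ring has only sp² ring atoms; a planar conformation would have a fully conjugated π system of 4 electrons. But 4 = 4(1), which is 4n not 4n+2, so it is not aromatic (cyclobutadiene) — cyclobutadiene is antiaromatic and distorts to a rectangle.
5 of the 8 rings are aromatic. Total: 5.

5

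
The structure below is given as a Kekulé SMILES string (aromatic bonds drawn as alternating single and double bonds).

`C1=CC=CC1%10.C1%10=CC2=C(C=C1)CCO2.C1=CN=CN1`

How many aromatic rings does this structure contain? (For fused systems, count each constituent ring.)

The SMILES encodes a five-membered carbon ring with two conjugated C=C double bonds and one sp³ carbon; a six-membered carbon ring with three alternating C=C double bonds, fused to a five-membered ring containing one oxygen and two sp³ carbons; a five-membered ring with nitrogens at positions 1 and 3 (one bearing H, one in a C=N bond) and two double bonds.
The 5-membered ring has one sp³ carbon, so it is not fully conjugated — not aromatic (cyclopentadiene).
The 6-membered ring has a continuous p-orbital overlap around the ring; 3 ring double bonds give 6 π electrons. 6 = 4(1)+2, so it is aromatic (benzene ring).
The 5-membered ring with one oxygen has two sp³ carbons, so it is not fully conjugated — not aromatic (oxolane ring).
The 5-membered ring with two nitrogens (one N–H, one =N–) is planar and fully conjugated; 2 ring double bonds (4 π electrons) plus a heteroatom lone pair (2) give 6 π electrons. That satisfies 4n+2 with n=1, so it is aromatic (imidazole).
2 of the 4 rings are aromatic. Total: 2.

2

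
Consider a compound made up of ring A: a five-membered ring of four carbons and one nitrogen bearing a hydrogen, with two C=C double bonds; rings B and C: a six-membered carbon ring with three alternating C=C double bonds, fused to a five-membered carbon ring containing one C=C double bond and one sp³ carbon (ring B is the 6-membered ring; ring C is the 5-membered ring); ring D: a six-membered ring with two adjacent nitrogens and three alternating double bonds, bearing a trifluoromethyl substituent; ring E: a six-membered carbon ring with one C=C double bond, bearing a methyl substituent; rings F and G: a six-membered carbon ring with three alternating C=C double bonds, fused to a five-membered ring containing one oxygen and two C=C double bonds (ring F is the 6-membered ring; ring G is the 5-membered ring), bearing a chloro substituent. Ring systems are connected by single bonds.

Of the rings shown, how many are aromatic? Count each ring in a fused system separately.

5

Ring A is planar and fully conjugated; 2 ring double bonds (4 π electrons) plus a heteroatom lone pair (2) give 6 π electrons. 6 = 4(1)+2, so ring A is aromatic (pyrrole).
Ring B is planar and fully conjugated; 3 ring double bonds give 6 π electrons. 6 = 4(1)+2, so ring B is aromatic (benzene ring).
Ring C has one sp³ carbon, so it is not fully conjugated — not aromatic (cyclopentene ring).
Ring D is planar and fully conjugated; 3 ring double bonds give 6 π electrons. That satisfies 4n+2 with n=1, so ring D is aromatic (pyridazine).
Ring E has four sp³ carbons, so it is not fully conjugated — not aromatic (cyclohexene).
Rings F and G form a fused bicyclic system (with one oxygen) with 9 sp² atoms and 10 π electrons from ring double bonds plus a heteroatom lone pair. 10 = 4(2)+2, so the system is aromatic and both rings count as aromatic (benzofuran).
Aromatic: A, B, D, F, G. Total: 5.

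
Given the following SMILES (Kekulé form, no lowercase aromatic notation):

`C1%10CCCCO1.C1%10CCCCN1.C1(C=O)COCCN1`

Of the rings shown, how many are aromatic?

The SMILES encodes a six-membered saturated ring of five carbons and one oxygen; a six-membered saturated ring of five carbons and one N–H nitrogen; a six-membered saturated ring with an oxygen and an N–H nitrogen at positions 1 and 4.
The 6-membered ring with one oxygen has only sp³ atoms, so it is not fully conjugated — not aromatic (tetrahydropyran).
The 6-membered ring with one N–H has only sp³ atoms, so it is not fully conjugated — not aromatic (piperidine).
The 6-membered ring with one oxygen and one N–H (1,4) has only sp³ atoms, so it is not fully conjugated — not aromatic (morpholine).
None of the rings are aromatic. Total: 0.

0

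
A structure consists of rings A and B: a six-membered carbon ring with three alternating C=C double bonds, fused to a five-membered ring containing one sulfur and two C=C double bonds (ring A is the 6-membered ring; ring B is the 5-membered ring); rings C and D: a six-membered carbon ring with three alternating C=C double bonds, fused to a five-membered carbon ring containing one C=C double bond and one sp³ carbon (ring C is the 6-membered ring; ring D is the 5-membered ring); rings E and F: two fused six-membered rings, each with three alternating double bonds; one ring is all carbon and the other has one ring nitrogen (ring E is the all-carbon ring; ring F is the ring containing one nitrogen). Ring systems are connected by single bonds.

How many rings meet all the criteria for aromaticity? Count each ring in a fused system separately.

Rings A and B form a fused bicyclic system (with one sulfur) with 9 sp² atoms and 10 π electrons from ring double bonds plus a heteroatom lone pair. 10 = 4(2)+2, so the system is aromatic and both rings count as aromatic (benzothiophene).
Ring C is fully conjugated (every ring atom contributes a p orbital); 3 ring double bonds give 6 π electrons. Since 6 = 4n+2 (n=1), ring C is aromatic (benzene ring).
Ring D has one sp³ carbon, so it is not fully conjugated — not aromatic (cyclopentene ring).
Rings E and F form a fused bicyclic system (with one nitrogen) with 10 sp² atoms and 10 π electrons from ring double bonds. 10 = 4(2)+2, so the system is aromatic and both rings count as aromatic (quinoline).
Aromatic: A, B, C, E, F. Total: 5.

5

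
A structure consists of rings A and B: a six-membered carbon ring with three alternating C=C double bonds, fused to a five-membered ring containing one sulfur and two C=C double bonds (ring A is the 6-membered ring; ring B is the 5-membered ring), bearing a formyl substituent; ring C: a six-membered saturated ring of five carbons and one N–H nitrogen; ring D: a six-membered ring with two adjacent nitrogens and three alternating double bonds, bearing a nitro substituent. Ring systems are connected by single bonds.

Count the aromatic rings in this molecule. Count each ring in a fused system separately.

Rings A and B form a fused bicyclic system (with one sulfur) with 9 sp² atoms and 10 π electrons from ring double bonds plus a heteroatom lone pair. 10 = 4(2)+2, so the system is aromatic and both rings count as aromatic (benzothiophene).
Ring C has only sp³ atoms, so it is not fully conjugated — not aromatic (piperidine).
Ring D has a continuous p-orbital overlap around the ring; 3 ring double bonds give 6 π electrons. Since 6 = 4n+2 (n=1), ring D is aromatic (pyridazine).
Aromatic: A, B, D. Total: 3.

3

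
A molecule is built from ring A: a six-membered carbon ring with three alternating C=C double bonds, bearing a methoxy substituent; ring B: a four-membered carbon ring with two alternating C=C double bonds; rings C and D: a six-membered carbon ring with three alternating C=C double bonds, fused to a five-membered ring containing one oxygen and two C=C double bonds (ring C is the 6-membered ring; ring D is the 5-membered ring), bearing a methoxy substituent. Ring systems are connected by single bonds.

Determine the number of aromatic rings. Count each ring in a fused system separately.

3

Ring A is fully conjugated (every ring atom contributes a p orbital); 3 ring double bonds give 6 π electrons. That satisfies 4n+2 with n=1, so ring A is aromatic (benzene).
Ring B has only sp² ring atoms; a planar conformation would have a fully conjugated π system of 4 electrons. But 4 = 4(1), which is 4n not 4n+2, so ring B is not aromatic (cyclobutadiene) — cyclobutadiene is antiaromatic and distorts to a rectangle.
Rings C and D form a fused bicyclic system (with one oxygen) with 9 sp² atoms and 10 π electrons from ring double bonds plus a heteroatom lone pair. 10 = 4(2)+2, so the system is aromatic and both rings count as aromatic (benzofuran).
Aromatic: A, C, D. Total: 3.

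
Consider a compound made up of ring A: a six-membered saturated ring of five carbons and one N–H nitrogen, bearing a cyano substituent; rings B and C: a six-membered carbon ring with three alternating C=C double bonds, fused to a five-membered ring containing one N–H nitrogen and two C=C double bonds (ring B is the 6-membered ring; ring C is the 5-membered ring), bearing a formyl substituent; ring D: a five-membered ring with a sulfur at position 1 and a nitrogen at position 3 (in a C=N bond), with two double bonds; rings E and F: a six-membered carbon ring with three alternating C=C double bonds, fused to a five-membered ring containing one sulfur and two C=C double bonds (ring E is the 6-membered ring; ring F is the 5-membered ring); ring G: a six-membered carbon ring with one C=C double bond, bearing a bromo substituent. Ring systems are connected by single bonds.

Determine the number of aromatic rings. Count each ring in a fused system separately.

5

Ring A has only sp³ atoms, so it is not fully conjugated — not aromatic (piperidine).
Rings B and C form a fused bicyclic system (with one N–H) with 9 sp² atoms and 10 π electrons from ring double bonds plus a heteroatom lone pair. 10 = 4(2)+2, so the system is aromatic and both rings count as aromatic (indole).
Ring D is fully conjugated (every ring atom contributes a p orbital); 2 ring double bonds (4 π electrons) plus a heteroatom lone pair (2) give 6 π electrons. Since 6 = 4n+2 (n=1), ring D is aromatic (thiazole).
Rings E and F form a fused bicyclic system (with one sulfur) with 9 sp² atoms and 10 π electrons from ring double bonds plus a heteroatom lone pair. 10 = 4(2)+2, so the system is aromatic and both rings count as aromatic (benzothiophene).
Ring G has four sp³ carbons, so it is not fully conjugated — not aromatic (cyclohexene).
Aromatic: B, C, D, E, F. Total: 5.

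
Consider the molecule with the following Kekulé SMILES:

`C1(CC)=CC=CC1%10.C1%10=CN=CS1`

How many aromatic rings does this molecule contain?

The SMILES encodes a five-membered carbon ring with two conjugated C=C double bonds and one sp³ carbon; a five-membered ring with a sulfur at position 1 and a nitrogen at position 3 (in a C=N bond), with two double bonds.
The 5-membered ring has one sp³ carbon, so it is not fully conjugated — not aromatic (cyclopentadiene).
The 5-membered ring with one sulfur and one =N– is fully conjugated (every ring atom contributes a p orbital); 2 ring double bonds (4 π electrons) plus a heteroatom lone pair (2) give 6 π electrons. That satisfies 4n+2 with n=1, so it is aromatic (thiazole).
1 of the 2 rings is aromatic. Total: 1.

1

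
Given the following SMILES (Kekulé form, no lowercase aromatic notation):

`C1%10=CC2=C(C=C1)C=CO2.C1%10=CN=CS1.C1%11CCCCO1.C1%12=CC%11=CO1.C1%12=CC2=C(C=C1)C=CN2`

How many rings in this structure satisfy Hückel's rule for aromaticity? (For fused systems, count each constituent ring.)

The SMILES encodes a six-membered carbon ring with three alternating C=C double bonds, fused to a five-membered ring containing one oxygen and two C=C double bonds; a five-membered ring with a sulfur at position 1 and a nitrogen at position 3 (in a C=N bond), with two double bonds; a six-membered saturated ring of five carbons and one oxygen; a five-membered ring of four carbons and one oxygen, with two C=C double bonds; a six-membered carbon ring with three alternating C=C double bonds, fused to a five-membered ring containing one N–H nitrogen and two C=C double bonds.
The fused 6/5-membered bicyclic (with one oxygen) is a single π system with 9 sp² atoms and 10 π electrons from ring double bonds plus a heteroatom lone pair. 10 = 4(2)+2, so the system is aromatic and both rings count as aromatic (benzofuran).
The 5-membered ring with one sulfur and one =N– has a continuous p-orbital overlap around the ring; 2 ring double bonds (4 π electrons) plus a heteroatom lone pair (2) give 6 π electrons. Since 6 = 4n+2 (n=1), it is aromatic (thiazole).
The 6-membered ring with one oxygen has only sp³ atoms, so it is not fully conjugated — not aromatic (tetrahydropyran).
The 5-membered ring with one oxygen is fully conjugated (every ring atom contributes a p orbital); 2 ring double bonds (4 π electrons) plus a heteroatom lone pair (2) give 6 π electrons. That satisfies 4n+2 with n=1, so it is aromatic (furan).
The fused 6/5-membered bicyclic (with one N–H) is a single π system with 9 sp² atoms and 10 π electrons from ring double bonds plus a heteroatom lone pair. 10 = 4(2)+2, so the system is aromatic and both rings count as aromatic (indole).
6 of the 7 rings are aromatic. Total: 6.

6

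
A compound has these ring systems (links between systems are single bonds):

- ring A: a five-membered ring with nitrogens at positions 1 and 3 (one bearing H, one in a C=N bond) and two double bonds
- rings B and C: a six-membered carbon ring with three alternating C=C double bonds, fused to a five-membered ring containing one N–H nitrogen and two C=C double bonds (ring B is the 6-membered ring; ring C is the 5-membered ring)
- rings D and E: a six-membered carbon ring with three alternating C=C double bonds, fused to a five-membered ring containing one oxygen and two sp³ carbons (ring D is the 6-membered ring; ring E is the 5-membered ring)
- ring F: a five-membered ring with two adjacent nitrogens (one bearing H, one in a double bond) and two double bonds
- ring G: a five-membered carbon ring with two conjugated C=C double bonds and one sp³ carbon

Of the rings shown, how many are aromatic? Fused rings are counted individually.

5

Ring A is fully conjugated (every ring atom contributes a p orbital); 2 ring double bonds (4 π electrons) plus a heteroatom lone pair (2) give 6 π electrons. 6 = 4(1)+2, so ring A is aromatic (imidazole).
Rings B and C form a fused bicyclic system (with one N–H) with 9 sp² atoms and 10 π electrons from ring double bonds plus a heteroatom lone pair. 10 = 4(2)+2, so the system is aromatic and both rings count as aromatic (indole).
Ring D is planar and fully conjugated; 3 ring double bonds give 6 π electrons. That satisfies 4n+2 with n=1, so ring D is aromatic (benzene ring).
Ring E has two sp³ carbons, so it is not fully conjugated — not aromatic (oxolane ring).
Ring F is planar and fully conjugated; 2 ring double bonds (4 π electrons) plus a heteroatom lone pair (2) give 6 π electrons. 6 = 4(1)+2, so ring F is aromatic (pyrazole).
Ring G has one sp³ carbon, so it is not fully conjugated — not aromatic (cyclopentadiene).
Aromatic: A, B, C, D, F. Total: 5.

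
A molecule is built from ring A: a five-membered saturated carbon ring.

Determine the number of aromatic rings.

Ring A has only sp³ atoms, so it is not fully conjugated — not aromatic (cyclopentane).

0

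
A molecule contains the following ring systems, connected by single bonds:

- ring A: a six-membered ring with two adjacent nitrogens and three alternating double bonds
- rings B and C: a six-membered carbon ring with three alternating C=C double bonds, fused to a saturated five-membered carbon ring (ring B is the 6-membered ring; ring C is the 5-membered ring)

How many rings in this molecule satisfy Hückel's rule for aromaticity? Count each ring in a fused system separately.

2

Ring A is planar and fully conjugated; 3 ring double bonds give 6 π electrons. 6 = 4(1)+2, so ring A is aromatic (pyridazine).
Ring B is planar and fully conjugated; 3 ring double bonds give 6 π electrons. That satisfies 4n+2 with n=1, so ring B is aromatic (benzene ring).
Ring C has three sp³ carbons, so it is not fully conjugated — not aromatic (cyclopentane ring).
Aromatic: A, B. Total: 2.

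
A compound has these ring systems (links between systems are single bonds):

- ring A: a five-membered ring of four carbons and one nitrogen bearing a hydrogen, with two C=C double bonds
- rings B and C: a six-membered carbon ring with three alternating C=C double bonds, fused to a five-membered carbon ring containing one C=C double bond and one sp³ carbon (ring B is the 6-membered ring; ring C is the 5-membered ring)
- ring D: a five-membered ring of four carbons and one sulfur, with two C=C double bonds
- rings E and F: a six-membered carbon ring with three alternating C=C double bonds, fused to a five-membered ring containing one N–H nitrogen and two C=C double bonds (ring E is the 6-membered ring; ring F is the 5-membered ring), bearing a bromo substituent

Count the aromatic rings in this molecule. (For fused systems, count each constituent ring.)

5

Ring A is fully conjugated (every ring atom contributes a p orbital); 2 ring double bonds (4 π electrons) plus a heteroatom lone pair (2) give 6 π electrons. That satisfies 4n+2 with n=1, so ring A is aromatic (pyrrole).
Ring B is planar and fully conjugated; 3 ring double bonds give 6 π electrons. Since 6 = 4n+2 (n=1), ring B is aromatic (benzene ring).
Ring C has one sp³ carbon, so it is not fully conjugated — not aromatic (cyclopentene ring).
Ring D has a continuous p-orbital overlap around the ring; 2 ring double bonds (4 π electrons) plus a heteroatom lone pair (2) give 6 π electrons. That satisfies 4n+2 with n=1, so ring D is aromatic (thiophene).
Rings E and F form a fused bicyclic system (with one N–H) with 9 sp² atoms and 10 π electrons from ring double bonds plus a heteroatom lone pair. 10 = 4(2)+2, so the system is aromatic and both rings count as aromatic (indole).
Aromatic: A, B, D, E, F. Total: 5.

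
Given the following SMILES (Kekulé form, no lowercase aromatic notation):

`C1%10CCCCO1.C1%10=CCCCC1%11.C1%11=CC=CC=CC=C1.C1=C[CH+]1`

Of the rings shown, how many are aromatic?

The SMILES encodes a six-membered saturated ring of five carbons and one oxygen; a six-membered carbon ring with one C=C double bond; an eight-membered carbon ring with four alternating C=C double bonds; a three-membered all-carbon ring bearing a positive charge on one carbon, with one C=C double bond.
The 6-membered ring with one oxygen has only sp³ atoms, so it is not fully conjugated — not aromatic (tetrahydropyran).
The 6-membered ring has four sp³ carbons, so it is not fully conjugated — not aromatic (cyclohexene).
The 8-membered ring has only sp² ring atoms; a planar conformation would have a fully conjugated π system of 8 electrons. But 8 = 4(2), which is 4n not 4n+2, so it is not aromatic (cyclooctatetraene) — cyclooctatetraene distorts into a non-planar tub to avoid antiaromaticity.
The 3-membered ring has a continuous p-orbital overlap around the ring; 1 ring double bond (2 π electrons) plus the carbocation's empty p orbital (0, but keeps the ring conjugated) give 2 π electrons. That satisfies 4n+2 with n=0, so it is aromatic (cyclopropenyl cation).
1 of the 4 rings is aromatic. Total: 1.

1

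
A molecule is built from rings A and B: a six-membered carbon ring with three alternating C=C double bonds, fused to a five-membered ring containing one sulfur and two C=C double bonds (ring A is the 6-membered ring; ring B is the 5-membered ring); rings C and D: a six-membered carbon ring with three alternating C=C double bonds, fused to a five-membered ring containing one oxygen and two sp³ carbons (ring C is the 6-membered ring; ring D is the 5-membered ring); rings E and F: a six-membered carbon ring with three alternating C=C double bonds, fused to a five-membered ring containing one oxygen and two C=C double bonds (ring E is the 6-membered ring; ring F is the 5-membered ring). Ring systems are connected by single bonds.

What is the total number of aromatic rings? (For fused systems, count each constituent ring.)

Rings A and B form a fused bicyclic system (with one sulfur) with 9 sp² atoms and 10 π electrons from ring double bonds plus a heteroatom lone pair. 10 = 4(2)+2, so the system is aromatic and both rings count as aromatic (benzothiophene).
Ring C is planar and fully conjugated; 3 ring double bonds give 6 π electrons. 6 = 4(1)+2, so ring C is aromatic (benzene ring).
Ring D has two sp³ carbons, so it is not fully conjugated — not aromatic (oxolane ring).
Rings E and F form a fused bicyclic system (with one oxygen) with 9 sp² atoms and 10 π electrons from ring double bonds plus a heteroatom lone pair. 10 = 4(2)+2, so the system is aromatic and both rings count as aromatic (benzofuran).
Aromatic: A, B, C, E, F. Total: 5.

5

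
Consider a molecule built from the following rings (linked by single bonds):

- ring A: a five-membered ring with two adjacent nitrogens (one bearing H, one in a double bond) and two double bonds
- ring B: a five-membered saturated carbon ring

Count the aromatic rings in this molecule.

Ring A is fully conjugated (every ring atom contributes a p orbital); 2 ring double bonds (4 π electrons) plus a heteroatom lone pair (2) give 6 π electrons. 6 = 4(1)+2, so ring A is aromatic (pyrazole).
Ring B has only sp³ atoms, so it is not fully conjugated — not aromatic (cyclopentane).
Aromatic: A. Total: 1.

1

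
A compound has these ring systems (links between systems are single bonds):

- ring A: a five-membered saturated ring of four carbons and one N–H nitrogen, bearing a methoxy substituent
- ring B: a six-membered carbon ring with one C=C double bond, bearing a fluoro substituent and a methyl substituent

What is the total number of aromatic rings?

0

Ring A has only sp³ atoms, so it is not fully conjugated — not aromatic (pyrrolidine).
Ring B has four sp³ carbons, so it is not fully conjugated — not aromatic (cyclohexene).
No ring is aromatic. Total: 0.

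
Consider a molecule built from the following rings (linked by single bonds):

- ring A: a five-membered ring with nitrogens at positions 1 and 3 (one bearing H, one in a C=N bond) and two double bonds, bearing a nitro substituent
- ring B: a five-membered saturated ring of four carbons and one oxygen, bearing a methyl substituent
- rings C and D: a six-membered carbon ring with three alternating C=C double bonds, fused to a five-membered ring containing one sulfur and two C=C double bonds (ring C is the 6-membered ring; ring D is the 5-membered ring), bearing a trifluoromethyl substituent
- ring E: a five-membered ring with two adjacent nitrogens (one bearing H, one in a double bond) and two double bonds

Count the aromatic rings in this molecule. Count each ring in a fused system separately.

4

Ring A is fully conjugated (every ring atom contributes a p orbital); 2 ring double bonds (4 π electrons) plus a heteroatom lone pair (2) give 6 π electrons. Since 6 = 4n+2 (n=1), ring A is aromatic (imidazole).
Ring B has only sp³ atoms, so it is not fully conjugated — not aromatic (tetrahydrofuran).
Rings C and D form a fused bicyclic system (with one sulfur) with 9 sp² atoms and 10 π electrons from ring double bonds plus a heteroatom lone pair. 10 = 4(2)+2, so the system is aromatic and both rings count as aromatic (benzothiophene).
Ring E has a continuous p-orbital overlap around the ring; 2 ring double bonds (4 π electrons) plus a heteroatom lone pair (2) give 6 π electrons. That satisfies 4n+2 with n=1, so ring E is aromatic (pyrazole).
Aromatic: A, C, D, E. Total: 4.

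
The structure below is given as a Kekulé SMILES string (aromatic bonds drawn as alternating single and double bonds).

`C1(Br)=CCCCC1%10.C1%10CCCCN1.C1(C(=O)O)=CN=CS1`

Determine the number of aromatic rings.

The SMILES encodes a six-membered carbon ring with one C=C double bond; a six-membered saturated ring of five carbons and one N–H nitrogen; a five-membered ring with a sulfur at position 1 and a nitrogen at position 3 (in a C=N bond), with two double bonds.
The 6-membered ring has four sp³ carbons, so it is not fully conjugated — not aromatic (cyclohexene).
The 6-membered ring with one N–H has only sp³ atoms, so it is not fully conjugated — not aromatic (piperidine).
The 5-membered ring with one sulfur and one =N– has a continuous p-orbital overlap around the ring; 2 ring double bonds (4 π electrons) plus a heteroatom lone pair (2) give 6 π electrons. 6 = 4(1)+2, so it is aromatic (thiazole).
1 of the 3 rings is aromatic. Total: 1.

1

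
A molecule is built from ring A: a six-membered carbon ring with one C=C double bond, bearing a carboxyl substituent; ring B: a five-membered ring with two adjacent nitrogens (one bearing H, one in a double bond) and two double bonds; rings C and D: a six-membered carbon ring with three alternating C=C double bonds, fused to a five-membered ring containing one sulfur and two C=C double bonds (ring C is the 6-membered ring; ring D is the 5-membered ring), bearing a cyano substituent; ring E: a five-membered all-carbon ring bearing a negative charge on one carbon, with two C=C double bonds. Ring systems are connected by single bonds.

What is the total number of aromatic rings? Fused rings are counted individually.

4

Ring A has four sp³ carbons, so it is not fully conjugated — not aromatic (cyclohexene).
Ring B is fully conjugated (every ring atom contributes a p orbital); 2 ring double bonds (4 π electrons) plus a heteroatom lone pair (2) give 6 π electrons. Since 6 = 4n+2 (n=1), ring B is aromatic (pyrazole).
Rings C and D form a fused bicyclic system (with one sulfur) with 9 sp² atoms and 10 π electrons from ring double bonds plus a heteroatom lone pair. 10 = 4(2)+2, so the system is aromatic and both rings count as aromatic (benzothiophene).
Ring E is planar and fully conjugated; 2 ring double bonds (4 π electrons) plus the carbanion lone pair (2) give 6 π electrons. Since 6 = 4n+2 (n=1), ring E is aromatic (cyclopentadienyl anion).
Aromatic: B, C, D, E. Total: 4.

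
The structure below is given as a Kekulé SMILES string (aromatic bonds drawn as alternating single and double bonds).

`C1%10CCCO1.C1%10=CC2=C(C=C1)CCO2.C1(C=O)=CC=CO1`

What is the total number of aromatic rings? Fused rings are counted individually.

The SMILES encodes a five-membered saturated ring of four carbons and one oxygen; a six-membered carbon ring with three alternating C=C double bonds, fused to a five-membered ring containing one oxygen and two sp³ carbons; a five-membered ring of four carbons and one oxygen, with two C=C double bonds.
The 5-membered ring with one oxygen has only sp³ atoms, so it is not fully conjugated — not aromatic (tetrahydrofuran).
The 6-membered ring is planar and fully conjugated; 3 ring double bonds give 6 π electrons. Since 6 = 4n+2 (n=1), it is aromatic (benzene ring).
The second 5-membered ring with one oxygen has two sp³ carbons, so it is not fully conjugated — not aromatic (oxolane ring).
The third 5-membered ring with one oxygen is fully conjugated (every ring atom contributes a p orbital); 2 ring double bonds (4 π electrons) plus a heteroatom lone pair (2) give 6 π electrons. 6 = 4(1)+2, so it is aromatic (furan).
2 of the 4 rings are aromatic. Total: 2.

2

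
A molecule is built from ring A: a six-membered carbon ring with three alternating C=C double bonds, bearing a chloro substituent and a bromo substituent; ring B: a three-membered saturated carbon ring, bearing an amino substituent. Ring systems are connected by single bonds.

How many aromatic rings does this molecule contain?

Ring A has a continuous p-orbital overlap around the ring; 3 ring double bonds give 6 π electrons. Since 6 = 4n+2 (n=1), ring A is aromatic (benzene).
Ring B has only sp³ atoms, so it is not fully conjugated — not aromatic (cyclopropane).
Aromatic: A. Total: 1.

1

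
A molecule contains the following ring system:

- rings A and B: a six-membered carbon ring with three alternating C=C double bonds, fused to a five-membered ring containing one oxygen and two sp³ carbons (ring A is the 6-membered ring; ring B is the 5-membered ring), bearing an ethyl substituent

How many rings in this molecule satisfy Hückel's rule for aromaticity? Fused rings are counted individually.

1

Ring A is fully conjugated (every ring atom contributes a p orbital); 3 ring double bonds give 6 π electrons. 6 = 4(1)+2, so ring A is aromatic (benzene ring).
Ring B has two sp³ carbons, so it is not fully conjugated — not aromatic (oxolane ring).
Aromatic: A. Total: 1.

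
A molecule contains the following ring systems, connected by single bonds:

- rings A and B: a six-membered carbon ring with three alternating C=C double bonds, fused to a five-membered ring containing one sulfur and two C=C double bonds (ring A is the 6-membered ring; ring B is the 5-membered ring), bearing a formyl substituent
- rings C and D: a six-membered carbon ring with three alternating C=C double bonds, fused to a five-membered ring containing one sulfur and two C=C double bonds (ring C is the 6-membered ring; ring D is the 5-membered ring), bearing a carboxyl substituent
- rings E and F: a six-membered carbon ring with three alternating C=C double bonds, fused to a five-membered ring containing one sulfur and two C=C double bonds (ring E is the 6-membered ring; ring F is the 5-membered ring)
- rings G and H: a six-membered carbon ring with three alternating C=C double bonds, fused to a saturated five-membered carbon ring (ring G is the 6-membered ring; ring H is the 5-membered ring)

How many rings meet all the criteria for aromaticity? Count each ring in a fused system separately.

Rings A and B form a fused bicyclic system (with one sulfur) with 9 sp² atoms and 10 π electrons from ring double bonds plus a heteroatom lone pair. 10 = 4(2)+2, so the system is aromatic and both rings count as aromatic (benzothiophene).
Rings C and D form a fused bicyclic system (with one sulfur) with 9 sp² atoms and 10 π electrons from ring double bonds plus a heteroatom lone pair. 10 = 4(2)+2, so the system is aromatic and both rings count as aromatic (benzothiophene).
Rings E and F form a fused bicyclic system (with one sulfur) with 9 sp² atoms and 10 π electrons from ring double bonds plus a heteroatom lone pair. 10 = 4(2)+2, so the system is aromatic and both rings count as aromatic (benzothiophene).
Ring G is planar and fully conjugated; 3 ring double bonds give 6 π electrons. That satisfies 4n+2 with n=1, so ring G is aromatic (benzene ring).
Ring H has three sp³ carbons, so it is not fully conjugated — not aromatic (cyclopentane ring).
Aromatic: A, B, C, D, E, F, G. Total: 7.

7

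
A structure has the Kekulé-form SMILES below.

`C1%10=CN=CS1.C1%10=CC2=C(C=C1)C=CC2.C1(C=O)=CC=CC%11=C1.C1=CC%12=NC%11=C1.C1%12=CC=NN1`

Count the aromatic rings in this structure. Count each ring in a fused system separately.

5

The SMILES encodes a five-membered ring with a sulfur at position 1 and a nitrogen at position 3 (in a C=N bond), with two double bonds; a six-membered carbon ring with three alternating C=C double bonds, fused to a five-membered carbon ring containing one C=C double bond and one sp³ carbon; a six-membered carbon ring with three alternating C=C double bonds; a six-membered ring of five carbons and one nitrogen with three alternating double bonds; a five-membered ring with two adjacent nitrogens (one bearing H, one in a double bond) and two double bonds.
The 5-membered ring with one sulfur and one =N– is fully conjugated (every ring atom contributes a p orbital); 2 ring double bonds (4 π electrons) plus a heteroatom lone pair (2) give 6 π electrons. Since 6 = 4n+2 (n=1), it is aromatic (thiazole).
The 6-membered ring has a continuous p-orbital overlap around the ring; 3 ring double bonds give 6 π electrons. 6 = 4(1)+2, so it is aromatic (benzene ring).
The 5-membered ring has one sp³ carbon, so it is not fully conjugated — not aromatic (cyclopentene ring).
The second 6-membered ring is planar and fully conjugated; 3 ring double bonds give 6 π electrons. That satisfies 4n+2 with n=1, so it is aromatic (benzene).
The 6-membered ring with one nitrogen is planar and fully conjugated; 3 ring double bonds give 6 π electrons. That satisfies 4n+2 with n=1, so it is aromatic (pyridine).
The 5-membered ring with two adjacent nitrogens (one N–H, one =N–) is planar and fully conjugated; 2 ring double bonds (4 π electrons) plus a heteroatom lone pair (2) give 6 π electrons. Since 6 = 4n+2 (n=1), it is aromatic (pyrazole).
5 of the 6 rings are aromatic. Total: 5.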